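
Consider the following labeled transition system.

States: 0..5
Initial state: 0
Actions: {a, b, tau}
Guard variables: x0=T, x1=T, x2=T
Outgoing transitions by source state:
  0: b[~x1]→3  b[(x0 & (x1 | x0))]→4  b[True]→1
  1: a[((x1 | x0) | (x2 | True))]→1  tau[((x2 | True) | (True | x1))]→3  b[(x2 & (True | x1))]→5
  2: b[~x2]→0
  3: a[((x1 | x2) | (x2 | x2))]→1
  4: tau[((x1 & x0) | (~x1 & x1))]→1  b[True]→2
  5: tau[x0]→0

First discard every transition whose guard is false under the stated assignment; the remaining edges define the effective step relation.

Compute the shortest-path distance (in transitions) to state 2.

Answer: 2

Trace:
BFS to 2:
  Layer 0: {0}
  Layer 1: {1,4}
  Layer 2: {2,3,5}
first hit 2 at d=2 via b·b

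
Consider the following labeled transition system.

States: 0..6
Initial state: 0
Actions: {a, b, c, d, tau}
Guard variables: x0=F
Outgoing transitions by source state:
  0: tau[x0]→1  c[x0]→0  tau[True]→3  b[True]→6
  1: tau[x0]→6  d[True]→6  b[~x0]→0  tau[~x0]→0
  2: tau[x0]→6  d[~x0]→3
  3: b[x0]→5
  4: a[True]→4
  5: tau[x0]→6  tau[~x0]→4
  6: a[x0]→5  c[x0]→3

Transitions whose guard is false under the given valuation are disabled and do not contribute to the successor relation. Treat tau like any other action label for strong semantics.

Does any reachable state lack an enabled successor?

Answer: DEADLOCK at state 3

Analysis:
Reach set: {0,3,6}
  0: b→6  tau→3  [2 exit(s)]
  3: ∅  [deadlock]
  6: ∅  [deadlock]
trace reaching 3: tau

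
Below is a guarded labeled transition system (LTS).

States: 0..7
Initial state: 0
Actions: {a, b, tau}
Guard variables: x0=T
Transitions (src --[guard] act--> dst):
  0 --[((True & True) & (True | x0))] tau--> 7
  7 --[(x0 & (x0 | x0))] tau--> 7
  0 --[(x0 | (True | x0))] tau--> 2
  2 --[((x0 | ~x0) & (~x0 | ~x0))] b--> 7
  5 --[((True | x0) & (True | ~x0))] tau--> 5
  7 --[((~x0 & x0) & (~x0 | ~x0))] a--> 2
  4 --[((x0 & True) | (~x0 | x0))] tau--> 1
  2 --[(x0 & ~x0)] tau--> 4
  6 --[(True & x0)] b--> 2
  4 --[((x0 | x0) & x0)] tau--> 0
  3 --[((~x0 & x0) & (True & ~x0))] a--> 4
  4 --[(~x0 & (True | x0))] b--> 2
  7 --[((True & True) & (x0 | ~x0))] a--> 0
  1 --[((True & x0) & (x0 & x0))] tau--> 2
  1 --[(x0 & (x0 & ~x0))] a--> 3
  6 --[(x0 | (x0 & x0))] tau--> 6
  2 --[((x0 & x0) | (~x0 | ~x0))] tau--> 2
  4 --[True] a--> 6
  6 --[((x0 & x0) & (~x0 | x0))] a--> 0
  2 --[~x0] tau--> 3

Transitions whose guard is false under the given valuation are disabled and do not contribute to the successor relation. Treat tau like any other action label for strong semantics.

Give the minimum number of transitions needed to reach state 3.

Answer: UNREACHABLE

Working:
BFS to 3:
  depth 0: {0}
  depth 1: {2,7}
3 never appears.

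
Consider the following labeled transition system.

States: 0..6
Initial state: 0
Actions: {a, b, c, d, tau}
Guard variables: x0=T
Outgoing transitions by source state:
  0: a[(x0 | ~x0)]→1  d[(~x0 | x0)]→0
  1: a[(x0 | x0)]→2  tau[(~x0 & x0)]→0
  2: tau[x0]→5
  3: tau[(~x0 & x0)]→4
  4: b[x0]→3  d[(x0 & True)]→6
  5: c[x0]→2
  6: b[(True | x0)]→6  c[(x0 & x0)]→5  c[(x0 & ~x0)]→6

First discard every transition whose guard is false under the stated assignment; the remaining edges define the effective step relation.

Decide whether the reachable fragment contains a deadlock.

Reach set: {0,1,2,5}
  0: a→1  d→0  [deg 2]
  1: a→2  [deg 1]
  2: tau→5  [deg 1]
  5: c→2  [deg 1]

Answer: DEADLOCK-FREE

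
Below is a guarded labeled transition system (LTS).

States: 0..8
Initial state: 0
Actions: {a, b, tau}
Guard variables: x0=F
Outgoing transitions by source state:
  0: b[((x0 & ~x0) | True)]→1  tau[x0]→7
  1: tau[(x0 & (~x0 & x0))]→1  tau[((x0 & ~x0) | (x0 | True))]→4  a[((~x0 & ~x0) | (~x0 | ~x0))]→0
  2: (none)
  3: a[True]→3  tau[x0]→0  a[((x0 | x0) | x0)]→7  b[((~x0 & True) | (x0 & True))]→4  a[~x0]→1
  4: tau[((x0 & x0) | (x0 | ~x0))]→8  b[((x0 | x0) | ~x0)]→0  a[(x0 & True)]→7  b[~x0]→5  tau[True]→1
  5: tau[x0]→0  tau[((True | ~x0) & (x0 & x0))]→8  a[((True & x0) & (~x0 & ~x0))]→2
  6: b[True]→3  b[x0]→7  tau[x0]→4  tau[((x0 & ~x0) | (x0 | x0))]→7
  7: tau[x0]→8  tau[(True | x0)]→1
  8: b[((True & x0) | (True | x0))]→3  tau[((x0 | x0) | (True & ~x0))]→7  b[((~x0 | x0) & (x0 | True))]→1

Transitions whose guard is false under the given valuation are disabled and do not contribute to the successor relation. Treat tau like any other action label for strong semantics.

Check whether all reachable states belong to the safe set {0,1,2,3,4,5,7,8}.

Allowed set {0,1,2,3,4,5,7,8}
R = {0,1,3,4,5,7,8}
  0: safe
  1: safe
  3: safe
  4: safe
  5: safe
  7: safe
  8: safe

Answer: INVARIANT HOLDS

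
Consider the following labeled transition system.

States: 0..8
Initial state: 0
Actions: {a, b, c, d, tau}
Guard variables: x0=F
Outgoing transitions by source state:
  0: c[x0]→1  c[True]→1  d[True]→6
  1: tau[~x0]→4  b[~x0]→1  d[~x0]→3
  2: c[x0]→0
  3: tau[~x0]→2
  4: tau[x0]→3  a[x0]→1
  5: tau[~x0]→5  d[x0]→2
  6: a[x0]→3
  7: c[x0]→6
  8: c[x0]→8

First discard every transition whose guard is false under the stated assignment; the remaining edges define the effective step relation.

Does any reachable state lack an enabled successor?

Answer: DEADLOCK at state 2

Trace:
R = {0,1,2,3,4,6}
  0: c→1  d→6  [2 out]
  1: b→1  d→3  tau→4  [3 out]
  2: ∅  [deadlock]
  3: tau→2  [1 out]
  4: ∅  [deadlock]
  6: ∅  [deadlock]
Path to 2: c·d·tau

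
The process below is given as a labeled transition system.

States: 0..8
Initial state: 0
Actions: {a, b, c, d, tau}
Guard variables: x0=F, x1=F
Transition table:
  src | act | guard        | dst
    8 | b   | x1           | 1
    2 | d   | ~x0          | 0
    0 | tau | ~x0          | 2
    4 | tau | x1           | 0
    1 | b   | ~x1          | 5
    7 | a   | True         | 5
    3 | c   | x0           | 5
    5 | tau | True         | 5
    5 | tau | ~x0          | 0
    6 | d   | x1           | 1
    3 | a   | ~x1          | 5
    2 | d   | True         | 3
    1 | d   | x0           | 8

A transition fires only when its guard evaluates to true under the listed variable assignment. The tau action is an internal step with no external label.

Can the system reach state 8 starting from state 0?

Answer: UNREACHABLE

Trace:
8 transition(s) survive guard evaluation.
Layer 0: {0}
Layer 1: {2}  total {0,2}
Layer 2: {3}  total {0,2,3}
Layer 3: {5}  total {0,2,3,5}
Reachable = {0,2,3,5}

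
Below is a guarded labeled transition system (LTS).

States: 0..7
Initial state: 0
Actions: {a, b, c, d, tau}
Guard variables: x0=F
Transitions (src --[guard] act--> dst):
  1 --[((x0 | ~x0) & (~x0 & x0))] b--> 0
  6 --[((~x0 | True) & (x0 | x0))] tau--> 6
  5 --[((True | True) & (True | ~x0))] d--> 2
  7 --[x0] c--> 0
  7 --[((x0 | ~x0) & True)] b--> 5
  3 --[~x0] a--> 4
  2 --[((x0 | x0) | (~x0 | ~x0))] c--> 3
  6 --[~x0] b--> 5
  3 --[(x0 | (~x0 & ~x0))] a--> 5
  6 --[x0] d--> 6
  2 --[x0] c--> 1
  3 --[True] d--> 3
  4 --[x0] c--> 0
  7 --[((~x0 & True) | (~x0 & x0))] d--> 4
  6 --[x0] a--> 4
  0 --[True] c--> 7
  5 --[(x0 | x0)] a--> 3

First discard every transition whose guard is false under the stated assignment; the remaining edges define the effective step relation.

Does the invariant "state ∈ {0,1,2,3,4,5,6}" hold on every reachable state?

Answer: INVARIANT VIOLATED at state 7

Analysis:
Allowed set {0,1,2,3,4,5,6}
R = {0,2,3,4,5,7}
  0: ok
  2: ok
  3: ok
  4: ok
  5: ok
  7: VIOLATES
reach 7 via c — violates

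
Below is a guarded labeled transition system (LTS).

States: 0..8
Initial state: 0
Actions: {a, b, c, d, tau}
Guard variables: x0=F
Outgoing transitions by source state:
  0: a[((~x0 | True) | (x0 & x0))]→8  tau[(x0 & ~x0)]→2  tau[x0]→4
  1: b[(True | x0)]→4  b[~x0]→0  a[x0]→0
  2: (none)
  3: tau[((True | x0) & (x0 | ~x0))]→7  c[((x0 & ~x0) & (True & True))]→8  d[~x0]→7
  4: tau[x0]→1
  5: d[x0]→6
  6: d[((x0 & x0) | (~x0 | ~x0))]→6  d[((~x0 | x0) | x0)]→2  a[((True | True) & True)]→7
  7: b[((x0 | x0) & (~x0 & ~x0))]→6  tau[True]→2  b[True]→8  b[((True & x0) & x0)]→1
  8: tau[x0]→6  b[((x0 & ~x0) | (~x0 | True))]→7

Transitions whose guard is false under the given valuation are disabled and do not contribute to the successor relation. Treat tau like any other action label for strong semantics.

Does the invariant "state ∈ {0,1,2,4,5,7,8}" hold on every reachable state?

Answer: INVARIANT HOLDS

Analysis:
Safe = {0,1,2,4,5,7,8}
R = {0,2,7,8}
  0: ✓
  2: ✓
  7: ✓
  8: ✓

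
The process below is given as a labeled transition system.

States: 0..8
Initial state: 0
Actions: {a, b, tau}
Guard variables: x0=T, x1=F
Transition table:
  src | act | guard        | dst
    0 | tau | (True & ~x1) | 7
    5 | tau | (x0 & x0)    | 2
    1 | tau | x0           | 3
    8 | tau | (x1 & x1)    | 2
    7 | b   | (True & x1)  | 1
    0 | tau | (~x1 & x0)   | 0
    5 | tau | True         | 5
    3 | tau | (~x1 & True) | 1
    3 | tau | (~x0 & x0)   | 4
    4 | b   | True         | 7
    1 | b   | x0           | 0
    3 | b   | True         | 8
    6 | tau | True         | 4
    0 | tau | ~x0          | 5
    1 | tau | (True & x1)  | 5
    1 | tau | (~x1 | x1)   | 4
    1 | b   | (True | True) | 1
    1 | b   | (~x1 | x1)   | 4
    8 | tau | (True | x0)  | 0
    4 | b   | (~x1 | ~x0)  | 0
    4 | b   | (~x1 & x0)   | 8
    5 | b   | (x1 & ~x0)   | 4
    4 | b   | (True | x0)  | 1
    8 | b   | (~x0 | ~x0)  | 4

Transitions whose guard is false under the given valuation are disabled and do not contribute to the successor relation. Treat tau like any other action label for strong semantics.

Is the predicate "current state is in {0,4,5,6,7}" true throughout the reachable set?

Answer: INVARIANT HOLDS

Working:
Allowed set {0,4,5,6,7}
Reachable = {0,7}
  0: ok
  7: ok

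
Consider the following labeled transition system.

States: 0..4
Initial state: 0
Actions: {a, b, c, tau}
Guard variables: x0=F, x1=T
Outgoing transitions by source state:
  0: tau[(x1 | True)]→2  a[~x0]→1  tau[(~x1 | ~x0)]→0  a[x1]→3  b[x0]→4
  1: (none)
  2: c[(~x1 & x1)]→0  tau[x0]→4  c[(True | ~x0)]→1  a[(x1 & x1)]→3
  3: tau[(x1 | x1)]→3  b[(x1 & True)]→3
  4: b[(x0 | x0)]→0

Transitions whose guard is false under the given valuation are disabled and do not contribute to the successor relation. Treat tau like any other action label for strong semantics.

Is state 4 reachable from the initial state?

Answer: UNREACHABLE

Working:
8 transition(s) survive guard evaluation.
depth 0: {0}
depth 1: {1,2,3}  total {0,1,2,3}
R = {0,1,2,3}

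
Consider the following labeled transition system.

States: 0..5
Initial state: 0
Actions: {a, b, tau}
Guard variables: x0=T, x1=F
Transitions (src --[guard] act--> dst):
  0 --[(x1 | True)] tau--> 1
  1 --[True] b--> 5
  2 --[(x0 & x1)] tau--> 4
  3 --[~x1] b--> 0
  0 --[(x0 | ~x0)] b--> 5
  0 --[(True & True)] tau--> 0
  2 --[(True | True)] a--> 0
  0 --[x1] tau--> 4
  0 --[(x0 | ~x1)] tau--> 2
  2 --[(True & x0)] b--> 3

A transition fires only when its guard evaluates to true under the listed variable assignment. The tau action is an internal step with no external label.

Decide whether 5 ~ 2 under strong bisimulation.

Bisimulation quotient by refinement:
  round 0: {{0,1,2,3,4,5}}
  round 1: {{0},{1,3},{2},{4,5}}
  round 2: {{0},{1},{2},{3},{4,5}}
stable after 3 split(s): 5 block(s)
[5]={4,5}  [2]={2}

Answer: NOT BISIMILAR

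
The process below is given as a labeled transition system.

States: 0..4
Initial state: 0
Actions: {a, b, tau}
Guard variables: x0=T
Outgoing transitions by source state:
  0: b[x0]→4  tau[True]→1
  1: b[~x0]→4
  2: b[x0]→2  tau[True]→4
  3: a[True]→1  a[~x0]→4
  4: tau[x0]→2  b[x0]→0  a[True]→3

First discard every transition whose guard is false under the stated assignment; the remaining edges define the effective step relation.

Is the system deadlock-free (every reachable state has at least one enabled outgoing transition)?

Answer: DEADLOCK at state 1

Trace:
Reach set: {0,1,2,3,4}
  0: b→4  tau→1  [deg 2]
  1: ∅  [deadlock]
  2: b→2  tau→4  [deg 2]
  3: a→1  [deg 1]
  4: a→3  b→0  tau→2  [deg 3]
Path to 1: tau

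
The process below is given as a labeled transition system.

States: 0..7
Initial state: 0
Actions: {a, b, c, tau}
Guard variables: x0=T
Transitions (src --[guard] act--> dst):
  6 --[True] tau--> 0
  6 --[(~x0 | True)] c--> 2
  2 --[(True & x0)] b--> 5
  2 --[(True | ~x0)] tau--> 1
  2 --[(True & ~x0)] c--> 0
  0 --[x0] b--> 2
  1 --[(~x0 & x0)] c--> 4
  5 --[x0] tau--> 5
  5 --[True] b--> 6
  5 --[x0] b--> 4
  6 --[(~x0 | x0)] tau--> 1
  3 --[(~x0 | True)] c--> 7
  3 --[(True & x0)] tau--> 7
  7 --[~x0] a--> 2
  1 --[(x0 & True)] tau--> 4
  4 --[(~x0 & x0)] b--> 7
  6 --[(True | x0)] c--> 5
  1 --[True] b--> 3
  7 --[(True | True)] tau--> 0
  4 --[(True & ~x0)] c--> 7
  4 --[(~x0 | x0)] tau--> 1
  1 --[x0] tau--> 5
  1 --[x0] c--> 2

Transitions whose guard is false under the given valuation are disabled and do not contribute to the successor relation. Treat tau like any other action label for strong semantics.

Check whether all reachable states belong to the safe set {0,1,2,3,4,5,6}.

Allowed set {0,1,2,3,4,5,6}
R = {0,1,2,3,4,5,6,7}
  0: ok
  1: ok
  2: ok
  3: ok
  4: ok
  5: ok
  6: ok
  7: outside
counterexample path to 7: b·tau·b·c

Answer: INVARIANT VIOLATED at state 7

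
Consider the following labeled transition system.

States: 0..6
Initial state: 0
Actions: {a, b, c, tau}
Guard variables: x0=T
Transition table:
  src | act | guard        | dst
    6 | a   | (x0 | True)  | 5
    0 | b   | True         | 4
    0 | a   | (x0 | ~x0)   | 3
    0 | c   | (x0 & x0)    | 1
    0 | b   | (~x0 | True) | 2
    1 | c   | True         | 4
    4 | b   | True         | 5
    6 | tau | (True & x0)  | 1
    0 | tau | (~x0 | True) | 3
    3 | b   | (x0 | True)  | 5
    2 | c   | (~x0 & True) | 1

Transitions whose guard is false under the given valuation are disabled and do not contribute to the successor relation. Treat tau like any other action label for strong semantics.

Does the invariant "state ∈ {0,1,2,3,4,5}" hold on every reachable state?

Safe = {0,1,2,3,4,5}
Reachable = {0,1,2,3,4,5}
  0: ✓
  1: ✓
  2: ✓
  3: ✓
  4: ✓
  5: ✓

Answer: INVARIANT HOLDS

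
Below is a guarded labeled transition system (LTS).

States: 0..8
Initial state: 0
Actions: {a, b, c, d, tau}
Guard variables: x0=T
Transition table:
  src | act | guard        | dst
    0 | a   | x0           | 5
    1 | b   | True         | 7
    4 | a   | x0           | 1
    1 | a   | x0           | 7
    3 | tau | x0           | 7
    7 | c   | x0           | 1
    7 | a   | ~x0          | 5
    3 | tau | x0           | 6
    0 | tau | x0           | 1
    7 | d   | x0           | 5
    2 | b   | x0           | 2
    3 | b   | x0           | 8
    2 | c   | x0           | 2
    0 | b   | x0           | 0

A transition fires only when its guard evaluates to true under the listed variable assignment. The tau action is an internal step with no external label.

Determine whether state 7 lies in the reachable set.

After dropping false guards: 13 live edges.
L0 = {0}
L1 = {1,5}  cumulative {0,1,5}
L2 = {7}  cumulative {0,1,5,7}
R = {0,1,5,7}
Path to 7: tau·b

Answer: REACHABLE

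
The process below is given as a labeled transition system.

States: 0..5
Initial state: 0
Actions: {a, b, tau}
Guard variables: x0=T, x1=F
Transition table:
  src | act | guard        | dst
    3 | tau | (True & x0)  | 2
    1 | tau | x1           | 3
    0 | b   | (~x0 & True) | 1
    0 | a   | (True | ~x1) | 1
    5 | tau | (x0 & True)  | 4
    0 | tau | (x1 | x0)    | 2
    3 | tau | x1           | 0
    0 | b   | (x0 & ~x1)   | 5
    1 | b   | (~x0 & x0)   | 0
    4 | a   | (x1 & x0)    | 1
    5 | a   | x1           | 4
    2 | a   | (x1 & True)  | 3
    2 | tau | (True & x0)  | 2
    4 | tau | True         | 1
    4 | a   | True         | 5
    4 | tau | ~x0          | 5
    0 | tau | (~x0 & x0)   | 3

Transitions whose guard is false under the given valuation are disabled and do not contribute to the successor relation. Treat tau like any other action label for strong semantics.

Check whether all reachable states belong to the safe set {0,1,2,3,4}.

Answer: INVARIANT VIOLATED at state 5

Working:
Inv-set: {0,1,2,3,4}
R = {0,1,2,4,5}
  0: ✓
  1: ✓
  2: ✓
  4: ✓
  5: outside
witness against invariant: b → 5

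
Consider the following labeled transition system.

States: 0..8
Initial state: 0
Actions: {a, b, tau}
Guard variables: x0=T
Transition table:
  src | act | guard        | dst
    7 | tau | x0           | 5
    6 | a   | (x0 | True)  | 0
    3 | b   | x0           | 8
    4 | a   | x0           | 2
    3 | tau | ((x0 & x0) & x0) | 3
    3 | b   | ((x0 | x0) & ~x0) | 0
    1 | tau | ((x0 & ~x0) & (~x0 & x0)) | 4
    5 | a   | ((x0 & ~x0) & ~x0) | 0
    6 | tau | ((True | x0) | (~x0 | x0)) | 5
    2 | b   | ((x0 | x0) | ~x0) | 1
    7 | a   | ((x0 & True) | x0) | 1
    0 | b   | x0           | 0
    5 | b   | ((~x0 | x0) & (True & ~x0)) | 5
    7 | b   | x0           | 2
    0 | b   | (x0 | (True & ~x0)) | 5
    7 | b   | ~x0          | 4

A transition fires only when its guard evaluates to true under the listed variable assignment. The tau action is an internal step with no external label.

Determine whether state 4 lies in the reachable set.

After dropping false guards: 11 live edges.
depth 0: {0}
depth 1: {5}  now seen {0,5}
Reach set: {0,5}

Answer: UNREACHABLE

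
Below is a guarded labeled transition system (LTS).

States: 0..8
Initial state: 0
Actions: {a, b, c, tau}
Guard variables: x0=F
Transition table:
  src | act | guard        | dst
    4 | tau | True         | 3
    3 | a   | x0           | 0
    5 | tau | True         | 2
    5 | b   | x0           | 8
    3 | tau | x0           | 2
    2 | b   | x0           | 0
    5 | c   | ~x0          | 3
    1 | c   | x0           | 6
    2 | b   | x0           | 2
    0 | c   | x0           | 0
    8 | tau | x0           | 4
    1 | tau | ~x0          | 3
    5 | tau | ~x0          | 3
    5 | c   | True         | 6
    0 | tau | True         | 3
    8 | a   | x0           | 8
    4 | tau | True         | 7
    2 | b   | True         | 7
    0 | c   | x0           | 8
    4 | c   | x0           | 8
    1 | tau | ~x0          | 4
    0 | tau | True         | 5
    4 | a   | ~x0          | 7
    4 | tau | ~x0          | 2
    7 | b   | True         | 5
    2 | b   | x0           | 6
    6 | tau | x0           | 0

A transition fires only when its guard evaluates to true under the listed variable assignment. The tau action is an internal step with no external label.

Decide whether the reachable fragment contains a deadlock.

Answer: DEADLOCK at state 3

Trace:
Reach set: {0,2,3,5,6,7}
  0: tau→3  tau→5  [deg 2]
  2: b→7  [deg 1]
  3: ∅  [deadlock]
  5: c→3  c→6  tau→2  tau→3  [deg 4]
  6: ∅  [deadlock]
  7: b→5  [deg 1]
trace reaching 3: tau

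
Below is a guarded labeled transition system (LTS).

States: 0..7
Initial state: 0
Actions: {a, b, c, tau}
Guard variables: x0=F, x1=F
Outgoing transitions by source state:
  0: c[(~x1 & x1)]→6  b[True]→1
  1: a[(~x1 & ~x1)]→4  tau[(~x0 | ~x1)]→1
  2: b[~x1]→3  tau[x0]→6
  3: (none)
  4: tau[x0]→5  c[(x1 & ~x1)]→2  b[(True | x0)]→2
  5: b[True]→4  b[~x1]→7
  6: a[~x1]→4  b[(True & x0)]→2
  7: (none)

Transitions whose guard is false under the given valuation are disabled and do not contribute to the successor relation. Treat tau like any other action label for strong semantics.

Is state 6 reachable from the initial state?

8 transition(s) survive guard evaluation.
L0 = {0}
L1 = {1}  cumulative {0,1}
L2 = {4}  cumulative {0,1,4}
L3 = {2}  cumulative {0,1,2,4}
L4 = {3}  cumulative {0,1,2,3,4}
Reach set: {0,1,2,3,4}

Answer: UNREACHABLE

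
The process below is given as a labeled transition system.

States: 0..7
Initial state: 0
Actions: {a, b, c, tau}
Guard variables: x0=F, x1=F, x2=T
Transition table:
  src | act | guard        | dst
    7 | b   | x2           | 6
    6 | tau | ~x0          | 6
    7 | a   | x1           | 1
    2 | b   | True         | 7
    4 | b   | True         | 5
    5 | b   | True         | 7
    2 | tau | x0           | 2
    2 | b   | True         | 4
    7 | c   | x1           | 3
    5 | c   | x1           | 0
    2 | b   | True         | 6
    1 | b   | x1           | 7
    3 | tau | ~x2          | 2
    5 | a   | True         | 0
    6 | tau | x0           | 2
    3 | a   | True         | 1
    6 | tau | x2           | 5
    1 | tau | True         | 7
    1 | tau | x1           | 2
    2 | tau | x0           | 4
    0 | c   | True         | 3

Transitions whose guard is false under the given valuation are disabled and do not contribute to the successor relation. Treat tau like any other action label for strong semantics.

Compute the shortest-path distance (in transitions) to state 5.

Layered search for 5:
  L0 = {0}
  L1 = {3}
  L2 = {1}
  L3 = {7}
  L4 = {6}
  L5 = {5}
5 enters at depth 5; path c·a·tau·b·tau

Answer: 5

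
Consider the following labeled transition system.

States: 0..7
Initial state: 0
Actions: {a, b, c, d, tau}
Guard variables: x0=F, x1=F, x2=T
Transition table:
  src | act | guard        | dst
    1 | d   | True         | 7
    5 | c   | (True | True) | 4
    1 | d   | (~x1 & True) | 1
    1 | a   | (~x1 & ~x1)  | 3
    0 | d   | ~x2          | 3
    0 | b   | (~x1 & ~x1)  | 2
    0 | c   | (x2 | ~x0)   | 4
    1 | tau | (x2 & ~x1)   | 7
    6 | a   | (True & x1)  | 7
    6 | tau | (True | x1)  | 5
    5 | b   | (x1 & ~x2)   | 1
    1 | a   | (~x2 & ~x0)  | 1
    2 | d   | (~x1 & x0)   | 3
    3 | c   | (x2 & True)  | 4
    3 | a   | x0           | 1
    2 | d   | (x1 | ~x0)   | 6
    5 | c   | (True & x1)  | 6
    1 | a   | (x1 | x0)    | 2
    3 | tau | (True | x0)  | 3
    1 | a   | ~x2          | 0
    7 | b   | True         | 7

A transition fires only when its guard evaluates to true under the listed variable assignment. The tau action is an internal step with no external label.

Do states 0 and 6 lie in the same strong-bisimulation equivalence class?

Answer: NOT BISIMILAR

Working:
Refine partition for ~:
  P[0] = {{0,1,2,3,4,5,6,7}}
  P[1] = {{0},{1},{2},{3},{4},{5},{6},{7}}
8 equivalence class(es) (converged in 2)
[0]={0}  [6]={6}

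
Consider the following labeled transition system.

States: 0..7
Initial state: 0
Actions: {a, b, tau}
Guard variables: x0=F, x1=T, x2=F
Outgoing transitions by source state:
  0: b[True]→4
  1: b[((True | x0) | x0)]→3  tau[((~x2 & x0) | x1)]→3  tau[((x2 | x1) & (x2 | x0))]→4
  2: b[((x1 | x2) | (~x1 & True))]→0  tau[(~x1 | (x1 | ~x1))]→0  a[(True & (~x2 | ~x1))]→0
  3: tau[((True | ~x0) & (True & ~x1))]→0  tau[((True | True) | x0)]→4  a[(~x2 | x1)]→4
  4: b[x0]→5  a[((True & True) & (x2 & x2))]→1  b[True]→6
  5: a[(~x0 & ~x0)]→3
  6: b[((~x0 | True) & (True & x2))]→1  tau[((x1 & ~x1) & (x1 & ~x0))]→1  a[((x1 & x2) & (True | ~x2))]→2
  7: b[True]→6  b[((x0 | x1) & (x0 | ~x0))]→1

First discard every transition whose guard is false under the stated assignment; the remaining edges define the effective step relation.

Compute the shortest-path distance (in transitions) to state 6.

Layered search for 6:
  L0 = {0}
  L1 = {4}
  L2 = {6}
6 enters at depth 2; path b·b

Answer: 2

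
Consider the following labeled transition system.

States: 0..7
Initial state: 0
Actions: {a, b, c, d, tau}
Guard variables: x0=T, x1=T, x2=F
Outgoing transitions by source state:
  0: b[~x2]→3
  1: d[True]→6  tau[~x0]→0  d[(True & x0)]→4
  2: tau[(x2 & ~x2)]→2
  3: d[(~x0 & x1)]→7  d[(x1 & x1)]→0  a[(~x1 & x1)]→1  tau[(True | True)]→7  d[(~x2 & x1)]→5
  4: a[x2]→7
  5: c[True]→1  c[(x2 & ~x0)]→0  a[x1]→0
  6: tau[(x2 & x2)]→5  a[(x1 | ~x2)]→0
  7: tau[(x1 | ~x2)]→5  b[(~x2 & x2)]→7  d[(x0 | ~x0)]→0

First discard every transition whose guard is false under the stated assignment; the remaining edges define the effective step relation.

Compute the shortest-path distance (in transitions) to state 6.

Breadth-first toward 6:
  L0 = {0}
  L1 = {3}
  L2 = {5,7}
  L3 = {1}
  L4 = {4,6}
6 enters at depth 4; path b·d·c·d

Answer: 4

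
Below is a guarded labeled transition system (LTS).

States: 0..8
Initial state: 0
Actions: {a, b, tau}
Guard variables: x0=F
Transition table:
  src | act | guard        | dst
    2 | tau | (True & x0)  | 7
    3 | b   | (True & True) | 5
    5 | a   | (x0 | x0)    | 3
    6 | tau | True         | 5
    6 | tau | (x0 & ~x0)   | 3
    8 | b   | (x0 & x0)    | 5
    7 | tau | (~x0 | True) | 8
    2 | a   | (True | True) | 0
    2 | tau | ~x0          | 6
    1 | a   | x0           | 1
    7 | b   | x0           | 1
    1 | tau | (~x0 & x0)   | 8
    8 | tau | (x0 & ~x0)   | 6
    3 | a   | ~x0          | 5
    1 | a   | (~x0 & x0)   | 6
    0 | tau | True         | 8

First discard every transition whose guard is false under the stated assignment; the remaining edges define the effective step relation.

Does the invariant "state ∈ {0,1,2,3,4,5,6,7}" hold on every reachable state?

Answer: INVARIANT VIOLATED at state 8

Analysis:
Safe = {0,1,2,3,4,5,6,7}
Reach set: {0,8}
  0: ok
  8: ✗ unsafe
counterexample path to 8: tau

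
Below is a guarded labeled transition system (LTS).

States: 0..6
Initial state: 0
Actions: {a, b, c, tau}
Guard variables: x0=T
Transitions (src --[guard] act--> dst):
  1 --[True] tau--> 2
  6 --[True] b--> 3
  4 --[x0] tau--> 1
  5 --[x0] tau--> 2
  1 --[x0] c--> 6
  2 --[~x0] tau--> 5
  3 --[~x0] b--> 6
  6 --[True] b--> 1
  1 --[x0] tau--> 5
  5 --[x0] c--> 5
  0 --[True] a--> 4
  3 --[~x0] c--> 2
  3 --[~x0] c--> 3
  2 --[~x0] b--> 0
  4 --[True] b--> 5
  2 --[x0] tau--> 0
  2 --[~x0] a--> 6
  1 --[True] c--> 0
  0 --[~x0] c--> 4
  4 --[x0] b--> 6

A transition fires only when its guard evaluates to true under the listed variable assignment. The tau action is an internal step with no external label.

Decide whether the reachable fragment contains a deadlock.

Answer: DEADLOCK at state 3

Working:
Reach set: {0,1,2,3,4,5,6}
  0: a→4  [deg 1]
  1: c→0  c→6  tau→2  tau→5  [deg 4]
  2: tau→0  [deg 1]
  3: ∅  [no exit]
  4: b→5  b→6  tau→1  [deg 3]
  5: c→5  tau→2  [deg 2]
  6: b→1  b→3  [deg 2]
witness 3: a·b·b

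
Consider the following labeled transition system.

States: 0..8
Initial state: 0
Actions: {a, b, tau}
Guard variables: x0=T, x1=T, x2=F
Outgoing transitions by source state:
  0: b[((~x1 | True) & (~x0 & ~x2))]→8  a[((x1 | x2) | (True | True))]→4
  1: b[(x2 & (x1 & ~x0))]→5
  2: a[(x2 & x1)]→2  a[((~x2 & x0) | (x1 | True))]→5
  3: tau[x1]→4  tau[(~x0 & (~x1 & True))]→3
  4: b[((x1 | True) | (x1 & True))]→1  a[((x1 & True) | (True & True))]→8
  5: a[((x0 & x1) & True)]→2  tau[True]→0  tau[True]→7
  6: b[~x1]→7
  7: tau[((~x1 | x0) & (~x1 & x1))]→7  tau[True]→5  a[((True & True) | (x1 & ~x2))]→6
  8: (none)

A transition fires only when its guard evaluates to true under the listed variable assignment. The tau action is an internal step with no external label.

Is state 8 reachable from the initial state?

Guard filter leaves 10 enabled edge(s).
depth 0: {0}
depth 1: {4}  cumulative {0,4}
depth 2: {1,8}  cumulative {0,1,4,8}
Reachable = {0,1,4,8}
witness 8: a·a

Answer: REACHABLE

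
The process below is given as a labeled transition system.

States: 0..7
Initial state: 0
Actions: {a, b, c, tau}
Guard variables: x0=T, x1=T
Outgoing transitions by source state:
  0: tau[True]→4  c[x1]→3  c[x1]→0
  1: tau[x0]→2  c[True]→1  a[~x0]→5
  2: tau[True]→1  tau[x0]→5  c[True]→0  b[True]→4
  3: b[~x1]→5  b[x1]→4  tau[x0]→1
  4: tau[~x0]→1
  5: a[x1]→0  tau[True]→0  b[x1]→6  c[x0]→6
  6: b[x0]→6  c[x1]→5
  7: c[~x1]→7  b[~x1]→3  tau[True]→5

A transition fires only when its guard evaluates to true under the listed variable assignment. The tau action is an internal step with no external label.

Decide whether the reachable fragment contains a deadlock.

R = {0,1,2,3,4,5,6}
  0: c→0  c→3  tau→4  [3 out]
  1: c→1  tau→2  [2 out]
  2: b→4  c→0  tau→1  tau→5  [4 out]
  3: b→4  tau→1  [2 out]
  4: ∅  [STUCK]
  5: a→0  b→6  c→6  tau→0  [4 out]
  6: b→6  c→5  [2 out]
witness 4: tau

Answer: DEADLOCK at state 4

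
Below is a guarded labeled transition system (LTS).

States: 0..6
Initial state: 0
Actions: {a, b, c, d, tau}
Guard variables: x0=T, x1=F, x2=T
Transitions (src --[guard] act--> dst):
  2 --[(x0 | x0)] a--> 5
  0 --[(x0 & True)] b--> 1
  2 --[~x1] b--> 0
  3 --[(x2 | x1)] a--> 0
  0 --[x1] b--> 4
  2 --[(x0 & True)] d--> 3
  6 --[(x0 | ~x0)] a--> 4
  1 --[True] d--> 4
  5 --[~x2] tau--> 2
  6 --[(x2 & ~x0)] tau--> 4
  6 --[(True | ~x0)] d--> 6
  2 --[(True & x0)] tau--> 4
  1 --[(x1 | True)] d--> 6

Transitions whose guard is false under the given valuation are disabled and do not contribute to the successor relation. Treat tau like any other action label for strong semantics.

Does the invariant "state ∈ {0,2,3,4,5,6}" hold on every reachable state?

Allowed set {0,2,3,4,5,6}
Reach set: {0,1,4,6}
  0: ok
  1: VIOLATES
  4: ok
  6: ok
counterexample path to 1: b

Answer: INVARIANT VIOLATED at state 1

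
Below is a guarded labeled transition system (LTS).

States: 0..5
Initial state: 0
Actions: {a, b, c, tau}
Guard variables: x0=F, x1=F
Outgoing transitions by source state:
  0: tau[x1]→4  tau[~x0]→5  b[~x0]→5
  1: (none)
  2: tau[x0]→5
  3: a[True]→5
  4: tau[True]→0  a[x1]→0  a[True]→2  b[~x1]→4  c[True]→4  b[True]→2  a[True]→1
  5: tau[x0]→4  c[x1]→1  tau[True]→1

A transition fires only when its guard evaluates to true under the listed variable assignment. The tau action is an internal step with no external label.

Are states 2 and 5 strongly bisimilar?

Answer: NOT BISIMILAR

Trace:
Compute ~ classes (split until stable):
  π0 = {{0,1,2,3,4,5}}
  π1 = {{0},{1,2},{3},{4},{5}}
stable after 2 split(s): 5 block(s)
class of 2: {1,2}; class of 5: {5}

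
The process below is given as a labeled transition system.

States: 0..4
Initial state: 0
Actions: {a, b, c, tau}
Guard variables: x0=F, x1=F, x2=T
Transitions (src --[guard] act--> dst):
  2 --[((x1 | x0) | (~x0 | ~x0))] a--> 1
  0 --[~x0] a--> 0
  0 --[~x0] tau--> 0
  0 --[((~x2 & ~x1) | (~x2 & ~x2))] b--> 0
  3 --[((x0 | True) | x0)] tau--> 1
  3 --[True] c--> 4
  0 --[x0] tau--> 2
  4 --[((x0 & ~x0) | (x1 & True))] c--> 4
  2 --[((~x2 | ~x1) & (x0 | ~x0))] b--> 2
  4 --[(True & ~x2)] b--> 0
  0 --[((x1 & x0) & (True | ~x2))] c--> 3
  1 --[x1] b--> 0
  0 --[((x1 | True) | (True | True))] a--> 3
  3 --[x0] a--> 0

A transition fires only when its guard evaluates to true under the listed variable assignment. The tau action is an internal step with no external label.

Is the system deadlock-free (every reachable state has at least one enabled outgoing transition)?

R = {0,1,3,4}
  0: a→0  a→3  tau→0  [3 exit(s)]
  1: ∅  [no exit]
  3: c→4  tau→1  [2 exit(s)]
  4: ∅  [no exit]
witness 1: a·tau

Answer: DEADLOCK at state 1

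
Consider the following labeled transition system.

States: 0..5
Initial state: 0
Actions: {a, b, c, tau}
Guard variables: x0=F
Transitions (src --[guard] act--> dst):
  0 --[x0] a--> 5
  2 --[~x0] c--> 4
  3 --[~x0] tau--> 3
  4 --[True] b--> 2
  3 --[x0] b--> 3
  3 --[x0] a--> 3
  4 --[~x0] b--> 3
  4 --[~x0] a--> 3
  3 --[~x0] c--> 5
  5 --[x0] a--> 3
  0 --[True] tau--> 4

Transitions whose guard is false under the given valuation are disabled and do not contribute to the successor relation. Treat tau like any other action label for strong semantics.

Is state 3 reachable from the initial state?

Answer: REACHABLE

Working:
After dropping false guards: 7 live edges.
L0 = {0}
L1 = {4}  now seen {0,4}
L2 = {2,3}  now seen {0,2,3,4}
L3 = {5}  now seen {0,2,3,4,5}
Reachable = {0,2,3,4,5}
Path to 3: tau·b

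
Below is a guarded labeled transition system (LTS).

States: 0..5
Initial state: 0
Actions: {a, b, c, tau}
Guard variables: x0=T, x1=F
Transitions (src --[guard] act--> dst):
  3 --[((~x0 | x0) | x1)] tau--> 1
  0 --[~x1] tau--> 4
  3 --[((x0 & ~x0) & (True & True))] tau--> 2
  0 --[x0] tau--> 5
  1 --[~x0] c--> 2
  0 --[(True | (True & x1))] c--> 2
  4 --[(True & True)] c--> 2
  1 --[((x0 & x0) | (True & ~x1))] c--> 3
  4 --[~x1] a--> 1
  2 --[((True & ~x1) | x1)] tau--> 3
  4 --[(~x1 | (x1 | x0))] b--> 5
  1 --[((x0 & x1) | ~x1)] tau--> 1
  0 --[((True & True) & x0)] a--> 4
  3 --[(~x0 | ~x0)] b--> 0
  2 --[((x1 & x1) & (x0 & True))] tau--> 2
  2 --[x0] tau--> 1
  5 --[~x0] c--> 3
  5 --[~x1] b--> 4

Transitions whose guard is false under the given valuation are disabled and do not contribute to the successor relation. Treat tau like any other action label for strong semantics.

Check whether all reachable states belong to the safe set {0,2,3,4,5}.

Safe = {0,2,3,4,5}
Reach set: {0,1,2,3,4,5}
  0: ok
  1: ✗ unsafe
  2: ok
  3: ok
  4: ok
  5: ok
witness against invariant: tau·a → 1

Answer: INVARIANT VIOLATED at state 1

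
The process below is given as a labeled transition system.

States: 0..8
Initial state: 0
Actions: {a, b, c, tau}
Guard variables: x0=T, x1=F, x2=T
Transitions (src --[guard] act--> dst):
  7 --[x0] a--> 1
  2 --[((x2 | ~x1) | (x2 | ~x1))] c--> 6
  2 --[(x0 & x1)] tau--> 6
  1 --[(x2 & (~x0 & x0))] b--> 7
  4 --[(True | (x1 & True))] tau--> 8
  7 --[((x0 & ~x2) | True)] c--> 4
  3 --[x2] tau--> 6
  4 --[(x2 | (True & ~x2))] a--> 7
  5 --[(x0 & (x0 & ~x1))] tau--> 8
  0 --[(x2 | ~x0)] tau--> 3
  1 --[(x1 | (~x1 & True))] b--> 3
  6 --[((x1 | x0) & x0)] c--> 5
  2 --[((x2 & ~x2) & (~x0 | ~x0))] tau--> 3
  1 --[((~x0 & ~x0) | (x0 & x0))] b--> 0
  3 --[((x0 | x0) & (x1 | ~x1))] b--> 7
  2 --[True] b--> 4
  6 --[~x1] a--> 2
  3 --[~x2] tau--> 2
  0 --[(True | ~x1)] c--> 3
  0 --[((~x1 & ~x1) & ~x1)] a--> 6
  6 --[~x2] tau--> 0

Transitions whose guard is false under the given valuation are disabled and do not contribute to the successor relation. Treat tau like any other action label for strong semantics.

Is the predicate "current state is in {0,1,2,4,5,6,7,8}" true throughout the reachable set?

Inv-set: {0,1,2,4,5,6,7,8}
Reach set: {0,1,2,3,4,5,6,7,8}
  0: safe
  1: safe
  2: safe
  3: VIOLATES
  4: safe
  5: safe
  6: safe
  7: safe
  8: safe
counterexample path to 3: tau

Answer: INVARIANT VIOLATED at state 3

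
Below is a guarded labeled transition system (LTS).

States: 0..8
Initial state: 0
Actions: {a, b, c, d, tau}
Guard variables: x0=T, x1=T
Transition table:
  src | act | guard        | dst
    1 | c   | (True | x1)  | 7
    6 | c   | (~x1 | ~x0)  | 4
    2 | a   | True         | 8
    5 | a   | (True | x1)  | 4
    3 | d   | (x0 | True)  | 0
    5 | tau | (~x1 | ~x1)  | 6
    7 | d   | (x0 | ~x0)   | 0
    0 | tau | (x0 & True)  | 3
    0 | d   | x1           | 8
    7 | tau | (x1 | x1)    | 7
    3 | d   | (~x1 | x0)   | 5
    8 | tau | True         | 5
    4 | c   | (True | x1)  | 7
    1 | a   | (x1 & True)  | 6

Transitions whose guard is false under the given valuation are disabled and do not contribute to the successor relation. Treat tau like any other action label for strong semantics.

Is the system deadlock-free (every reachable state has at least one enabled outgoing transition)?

Answer: DEADLOCK-FREE

Analysis:
R = {0,3,4,5,7,8}
  0: d→8  tau→3  [2 exit(s)]
  3: d→0  d→5  [2 exit(s)]
  4: c→7  [1 exit(s)]
  5: a→4  [1 exit(s)]
  7: d→0  tau→7  [2 exit(s)]
  8: tau→5  [1 exit(s)]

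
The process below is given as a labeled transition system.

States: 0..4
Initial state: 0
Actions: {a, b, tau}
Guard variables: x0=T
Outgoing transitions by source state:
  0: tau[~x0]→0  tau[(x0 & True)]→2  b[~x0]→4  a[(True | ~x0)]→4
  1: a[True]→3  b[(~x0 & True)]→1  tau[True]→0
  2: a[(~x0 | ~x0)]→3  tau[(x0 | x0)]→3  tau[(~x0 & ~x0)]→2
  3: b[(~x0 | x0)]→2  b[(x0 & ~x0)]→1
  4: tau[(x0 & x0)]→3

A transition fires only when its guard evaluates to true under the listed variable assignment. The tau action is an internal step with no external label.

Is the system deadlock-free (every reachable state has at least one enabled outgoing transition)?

R = {0,2,3,4}
  0: a→4  tau→2  [2 exit(s)]
  2: tau→3  [1 exit(s)]
  3: b→2  [1 exit(s)]
  4: tau→3  [1 exit(s)]

Answer: DEADLOCK-FREE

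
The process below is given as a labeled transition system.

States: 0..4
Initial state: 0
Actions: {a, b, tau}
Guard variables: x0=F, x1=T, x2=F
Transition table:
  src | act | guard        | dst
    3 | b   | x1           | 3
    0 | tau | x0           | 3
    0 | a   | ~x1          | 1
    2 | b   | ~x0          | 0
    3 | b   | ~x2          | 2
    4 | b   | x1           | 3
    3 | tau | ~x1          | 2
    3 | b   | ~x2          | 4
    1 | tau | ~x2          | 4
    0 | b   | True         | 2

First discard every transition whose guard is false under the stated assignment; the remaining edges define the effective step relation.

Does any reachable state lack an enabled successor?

R = {0,2}
  0: b→2  [1 out]
  2: b→0  [1 out]

Answer: DEADLOCK-FREE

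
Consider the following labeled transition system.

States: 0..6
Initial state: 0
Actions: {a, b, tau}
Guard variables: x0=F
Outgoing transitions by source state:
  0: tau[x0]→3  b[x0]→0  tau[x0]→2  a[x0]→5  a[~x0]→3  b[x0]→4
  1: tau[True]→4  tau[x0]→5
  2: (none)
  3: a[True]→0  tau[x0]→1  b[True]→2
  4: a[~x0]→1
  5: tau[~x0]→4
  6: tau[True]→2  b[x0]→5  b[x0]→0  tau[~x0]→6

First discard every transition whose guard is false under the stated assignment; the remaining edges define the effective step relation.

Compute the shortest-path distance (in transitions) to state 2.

Answer: 2

Working:
Breadth-first toward 2:
  Layer 0: {0}
  Layer 1: {3}
  Layer 2: {2}
first hit 2 at d=2 via a·b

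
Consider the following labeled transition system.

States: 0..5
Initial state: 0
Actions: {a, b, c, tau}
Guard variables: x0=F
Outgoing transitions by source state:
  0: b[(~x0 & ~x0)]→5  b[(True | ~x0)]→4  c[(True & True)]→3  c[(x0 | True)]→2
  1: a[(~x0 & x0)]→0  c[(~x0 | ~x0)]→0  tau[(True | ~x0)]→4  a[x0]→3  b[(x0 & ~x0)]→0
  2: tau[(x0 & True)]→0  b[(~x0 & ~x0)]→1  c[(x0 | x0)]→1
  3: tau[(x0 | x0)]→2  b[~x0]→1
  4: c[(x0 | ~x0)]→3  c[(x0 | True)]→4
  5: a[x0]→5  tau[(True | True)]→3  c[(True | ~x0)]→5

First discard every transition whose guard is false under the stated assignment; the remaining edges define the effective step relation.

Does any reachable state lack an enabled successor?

Reachable = {0,1,2,3,4,5}
  0: b→4  b→5  c→2  c→3  [4 exit(s)]
  1: c→0  tau→4  [2 exit(s)]
  2: b→1  [1 exit(s)]
  3: b→1  [1 exit(s)]
  4: c→3  c→4  [2 exit(s)]
  5: c→5  tau→3  [2 exit(s)]

Answer: DEADLOCK-FREE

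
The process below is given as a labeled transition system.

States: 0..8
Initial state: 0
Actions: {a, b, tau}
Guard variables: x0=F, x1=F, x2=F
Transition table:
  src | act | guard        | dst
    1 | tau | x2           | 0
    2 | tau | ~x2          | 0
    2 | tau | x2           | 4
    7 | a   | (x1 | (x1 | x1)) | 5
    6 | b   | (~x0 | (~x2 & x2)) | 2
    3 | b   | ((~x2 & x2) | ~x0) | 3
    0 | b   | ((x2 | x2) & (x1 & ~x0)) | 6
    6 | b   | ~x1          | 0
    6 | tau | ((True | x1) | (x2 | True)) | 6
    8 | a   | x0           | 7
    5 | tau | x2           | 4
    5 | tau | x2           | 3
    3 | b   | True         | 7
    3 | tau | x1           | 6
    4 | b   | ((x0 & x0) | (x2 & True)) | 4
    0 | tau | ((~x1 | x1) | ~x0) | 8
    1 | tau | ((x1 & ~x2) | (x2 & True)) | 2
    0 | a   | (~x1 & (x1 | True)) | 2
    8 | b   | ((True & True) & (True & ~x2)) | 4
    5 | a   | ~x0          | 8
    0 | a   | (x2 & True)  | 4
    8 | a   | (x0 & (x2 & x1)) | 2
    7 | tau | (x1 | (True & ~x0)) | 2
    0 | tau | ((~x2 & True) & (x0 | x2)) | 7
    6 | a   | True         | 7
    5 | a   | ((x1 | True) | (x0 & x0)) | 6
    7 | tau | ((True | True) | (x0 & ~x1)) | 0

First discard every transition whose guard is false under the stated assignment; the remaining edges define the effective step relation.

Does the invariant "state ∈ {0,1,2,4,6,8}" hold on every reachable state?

Inv-set: {0,1,2,4,6,8}
R = {0,2,4,8}
  0: ok
  2: ok
  4: ok
  8: ok

Answer: INVARIANT HOLDS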